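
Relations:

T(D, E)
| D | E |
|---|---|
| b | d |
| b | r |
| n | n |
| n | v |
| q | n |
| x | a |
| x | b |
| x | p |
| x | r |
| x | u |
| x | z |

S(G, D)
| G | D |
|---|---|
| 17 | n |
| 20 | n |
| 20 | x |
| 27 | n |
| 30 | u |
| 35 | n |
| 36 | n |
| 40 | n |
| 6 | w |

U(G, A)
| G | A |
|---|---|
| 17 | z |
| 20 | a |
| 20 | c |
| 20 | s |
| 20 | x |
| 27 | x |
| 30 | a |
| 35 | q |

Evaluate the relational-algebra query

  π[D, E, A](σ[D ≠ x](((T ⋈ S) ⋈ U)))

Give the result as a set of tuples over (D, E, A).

Natural join on D: {(n, n, 17), (n, n, 20), (n, n, 27), (n, n, 35), (n, n, 36), (n, n, 40), (n, v, 17), (n, v, 20), (n, v, 27), (n, v, 35), (n, v, 36), (n, v, 40), (x, a, 20), (x, b, 20), (x, p, 20), (x, r, 20), (x, u, 20), (x, z, 20)}
Natural join on G: {(n, n, 17, z), (n, n, 20, a), (n, n, 20, c), (n, n, 20, s), (n, n, 20, x), (n, n, 27, x), (n, n, 35, q), (n, v, 17, z), (n, v, 20, a), (n, v, 20, c), (n, v, 20, s), (n, v, 20, x), (n, v, 27, x), (n, v, 35, q), (x, a, 20, a), (x, a, 20, c), (x, a, 20, s), (x, a, 20, x), (x, b, 20, a), (x, b, 20, c), (x, b, 20, s), (x, b, 20, x), (x, p, 20, a), (x, p, 20, c), (x, p, 20, s), (x, p, 20, x), (x, r, 20, a), (x, r, 20, c), (x, r, 20, s), (x, r, 20, x), (x, u, 20, a), (x, u, 20, c), (x, u, 20, s), (x, u, 20, x), (x, z, 20, a), (x, z, 20, c), (x, z, 20, s), (x, z, 20, x)}
Filtering on D ≠ x leaves {(n, n, 17, z), (n, n, 20, a), (n, n, 20, c), (n, n, 20, s), (n, n, 20, x), (n, n, 27, x), (n, n, 35, q), (n, v, 17, z), (n, v, 20, a), (n, v, 20, c), (n, v, 20, s), (n, v, 20, x), (n, v, 27, x), (n, v, 35, q)}.
Keep only column(s) D, E, A (2 duplicate(s) eliminated): {(n, n, a), (n, n, c), (n, n, q), (n, n, s), (n, n, x), (n, n, z), (n, v, a), (n, v, c), (n, v, q), (n, v, s), (n, v, x), (n, v, z)}

{(n, n, a), (n, n, c), (n, n, q), (n, n, s), (n, n, x), (n, n, z), (n, v, a), (n, v, c), (n, v, q), (n, v, s), (n, v, x), (n, v, z)}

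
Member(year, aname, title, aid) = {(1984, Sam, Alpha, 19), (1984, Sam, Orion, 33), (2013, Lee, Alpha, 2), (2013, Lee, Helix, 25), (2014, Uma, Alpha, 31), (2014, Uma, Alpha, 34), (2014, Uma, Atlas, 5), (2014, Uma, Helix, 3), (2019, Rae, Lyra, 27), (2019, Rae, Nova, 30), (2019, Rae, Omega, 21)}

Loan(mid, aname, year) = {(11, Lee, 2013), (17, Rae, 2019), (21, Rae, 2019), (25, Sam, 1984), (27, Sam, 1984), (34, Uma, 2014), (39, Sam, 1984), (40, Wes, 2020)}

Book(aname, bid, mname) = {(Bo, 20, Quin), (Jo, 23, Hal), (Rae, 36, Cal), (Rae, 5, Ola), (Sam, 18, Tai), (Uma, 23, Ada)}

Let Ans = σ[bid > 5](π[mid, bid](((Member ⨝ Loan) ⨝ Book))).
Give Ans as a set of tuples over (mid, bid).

{(17, 36), (21, 36), (25, 18), (27, 18), (34, 23), (39, 18)}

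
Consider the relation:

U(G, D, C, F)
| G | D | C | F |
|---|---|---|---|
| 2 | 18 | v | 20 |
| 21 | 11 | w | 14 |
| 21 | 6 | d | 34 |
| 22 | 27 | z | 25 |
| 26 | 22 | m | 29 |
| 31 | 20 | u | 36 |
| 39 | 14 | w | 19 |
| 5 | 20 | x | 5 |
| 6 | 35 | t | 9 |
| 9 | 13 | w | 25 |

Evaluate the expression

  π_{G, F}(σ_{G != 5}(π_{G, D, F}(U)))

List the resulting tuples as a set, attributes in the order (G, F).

π_{G, D, F} gives {(2, 18, 20), (21, 11, 14), (21, 6, 34), (22, 27, 25), (26, 22, 29), (31, 20, 36), (39, 14, 19), (5, 20, 5), (6, 35, 9), (9, 13, 25)}.
Apply σ_{G != 5}; surviving tuples: {(2, 18, 20), (21, 11, 14), (21, 6, 34), (22, 27, 25), (26, 22, 29), (31, 20, 36), (39, 14, 19), (6, 35, 9), (9, 13, 25)}
π_{G, F} gives {(2, 20), (21, 14), (21, 34), (22, 25), (26, 29), (31, 36), (39, 19), (6, 9), (9, 25)}.

{(2, 20), (21, 14), (21, 34), (22, 25), (26, 29), (31, 36), (39, 19), (6, 9), (9, 25)}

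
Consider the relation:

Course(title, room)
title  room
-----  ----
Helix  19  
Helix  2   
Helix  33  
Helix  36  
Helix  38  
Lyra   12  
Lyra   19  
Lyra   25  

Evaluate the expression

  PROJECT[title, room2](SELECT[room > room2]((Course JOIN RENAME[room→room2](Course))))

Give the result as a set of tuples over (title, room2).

ρ[room→room2]: schema becomes (title, room2); tuples unchanged.
Joining Course and RENAME[room→room2](Course) on title yields {(Helix, 19, 19), (Helix, 19, 2), (Helix, 19, 33), (Helix, 19, 36), (Helix, 19, 38), (Helix, 2, 19), (Helix, 2, 2), (Helix, 2, 33), (Helix, 2, 36), (Helix, 2, 38), (Helix, 33, 19), (Helix, 33, 2), (Helix, 33, 33), (Helix, 33, 36), (Helix, 33, 38), (Helix, 36, 19), (Helix, 36, 2), (Helix, 36, 33), (Helix, 36, 36), (Helix, 36, 38), (Helix, 38, 19), (Helix, 38, 2), (Helix, 38, 33), (Helix, 38, 36), (Helix, 38, 38), (Lyra, 12, 12), (Lyra, 12, 19), (Lyra, 12, 25), (Lyra, 19, 12), (Lyra, 19, 19), (Lyra, 19, 25), (Lyra, 25, 12), (Lyra, 25, 19), (Lyra, 25, 25)}.
Selection room > room2: {(Helix, 19, 2), (Helix, 33, 19), (Helix, 33, 2), (Helix, 36, 19), (Helix, 36, 2), (Helix, 36, 33), (Helix, 38, 19), (Helix, 38, 2), (Helix, 38, 33), (Helix, 38, 36), (Lyra, 19, 12), (Lyra, 25, 12), (Lyra, 25, 19)}
Projecting to title, room2 (7 duplicate(s) eliminated): {(Helix, 19), (Helix, 2), (Helix, 33), (Helix, 36), (Lyra, 12), (Lyra, 19)}

{(Helix, 19), (Helix, 2), (Helix, 33), (Helix, 36), (Lyra, 12), (Lyra, 19)}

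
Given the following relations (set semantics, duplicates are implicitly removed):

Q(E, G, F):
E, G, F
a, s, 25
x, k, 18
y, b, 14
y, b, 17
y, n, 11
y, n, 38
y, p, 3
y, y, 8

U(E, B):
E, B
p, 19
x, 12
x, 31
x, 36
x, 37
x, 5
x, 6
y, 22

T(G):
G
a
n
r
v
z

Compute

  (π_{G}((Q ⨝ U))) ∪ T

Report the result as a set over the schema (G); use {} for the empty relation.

{a, b, k, n, p, r, v, y, z}

Q ⋈ U (natural join on E): {(x, k, 18, 12), (x, k, 18, 31), (x, k, 18, 36), (x, k, 18, 37), (x, k, 18, 5), (x, k, 18, 6), (y, b, 14, 22), (y, b, 17, 22), (y, n, 11, 22), (y, n, 38, 22), (y, p, 3, 22), (y, y, 8, 22)}
π[G]: project onto (G) (7 duplicate(s) eliminated) → {b, k, n, p, y}
Set union of the two operands is {a, b, k, n, p, r, v, y, z}.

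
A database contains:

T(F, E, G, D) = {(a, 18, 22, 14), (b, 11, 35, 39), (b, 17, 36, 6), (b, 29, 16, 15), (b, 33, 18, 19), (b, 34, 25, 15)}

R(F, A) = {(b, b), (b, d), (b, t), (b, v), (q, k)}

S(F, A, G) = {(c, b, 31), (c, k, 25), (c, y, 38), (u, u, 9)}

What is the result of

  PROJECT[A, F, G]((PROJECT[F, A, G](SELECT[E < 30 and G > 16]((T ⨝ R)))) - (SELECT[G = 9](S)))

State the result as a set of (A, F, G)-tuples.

Natural join on F: {(b, 11, 35, 39, b), (b, 11, 35, 39, d), (b, 11, 35, 39, t), (b, 11, 35, 39, v), (b, 17, 36, 6, b), (b, 17, 36, 6, d), (b, 17, 36, 6, t), (b, 17, 36, 6, v), (b, 29, 16, 15, b), (b, 29, 16, 15, d), (b, 29, 16, 15, t), (b, 29, 16, 15, v), (b, 33, 18, 19, b), (b, 33, 18, 19, d), (b, 33, 18, 19, t), (b, 33, 18, 19, v), (b, 34, 25, 15, b), (b, 34, 25, 15, d), (b, 34, 25, 15, t), (b, 34, 25, 15, v)}
σ[E < 30 and G > 16]: keep tuples satisfying E < 30 and G > 16 → {(b, 11, 35, 39, b), (b, 11, 35, 39, d), (b, 11, 35, 39, t), (b, 11, 35, 39, v), (b, 17, 36, 6, b), (b, 17, 36, 6, d), (b, 17, 36, 6, t), (b, 17, 36, 6, v)}
π_{F, A, G} gives {(b, b, 35), (b, b, 36), (b, d, 35), (b, d, 36), (b, t, 35), (b, t, 36), (b, v, 35), (b, v, 36)}.
σ[G = 9]: keep tuples satisfying G = 9 → {(u, u, 9)}
Taking the difference: {(b, b, 35), (b, b, 36), (b, d, 35), (b, d, 36), (b, t, 35), (b, t, 36), (b, v, 35), (b, v, 36)}
π_{A, F, G} gives {(b, b, 35), (b, b, 36), (d, b, 35), (d, b, 36), (t, b, 35), (t, b, 36), (v, b, 35), (v, b, 36)}.

{(b, b, 35), (b, b, 36), (d, b, 35), (d, b, 36), (t, b, 35), (t, b, 36), (v, b, 35), (v, b, 36)}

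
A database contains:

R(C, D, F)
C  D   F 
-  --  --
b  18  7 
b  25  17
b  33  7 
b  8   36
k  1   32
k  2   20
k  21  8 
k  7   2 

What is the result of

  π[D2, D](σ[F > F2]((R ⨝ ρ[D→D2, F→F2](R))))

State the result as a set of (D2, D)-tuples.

ρ[D→D2, F→F2]: schema becomes (C, D2, F2); tuples unchanged.
R ⋈ ρ[D→D2, F→F2](R) (natural join on C): {(b, 18, 7, 18, 7), (b, 18, 7, 25, 17), (b, 18, 7, 33, 7), (b, 18, 7, 8, 36), (b, 25, 17, 18, 7), (b, 25, 17, 25, 17), (b, 25, 17, 33, 7), (b, 25, 17, 8, 36), (b, 33, 7, 18, 7), (b, 33, 7, 25, 17), (b, 33, 7, 33, 7), (b, 33, 7, 8, 36), (b, 8, 36, 18, 7), (b, 8, 36, 25, 17), (b, 8, 36, 33, 7), (b, 8, 36, 8, 36), (k, 1, 32, 1, 32), (k, 1, 32, 2, 20), (k, 1, 32, 21, 8), (k, 1, 32, 7, 2), (k, 2, 20, 1, 32), (k, 2, 20, 2, 20), (k, 2, 20, 21, 8), (k, 2, 20, 7, 2), (k, 21, 8, 1, 32), (k, 21, 8, 2, 20), (k, 21, 8, 21, 8), (k, 21, 8, 7, 2), (k, 7, 2, 1, 32), (k, 7, 2, 2, 20), (k, 7, 2, 21, 8), (k, 7, 2, 7, 2)}
Apply σ_{F > F2}; surviving tuples: {(b, 25, 17, 18, 7), (b, 25, 17, 33, 7), (b, 8, 36, 18, 7), (b, 8, 36, 25, 17), (b, 8, 36, 33, 7), (k, 1, 32, 2, 20), (k, 1, 32, 21, 8), (k, 1, 32, 7, 2), (k, 2, 20, 21, 8), (k, 2, 20, 7, 2), (k, 21, 8, 7, 2)}
Keep only column(s) D2, D: {(18, 25), (18, 8), (2, 1), (21, 1), (21, 2), (25, 8), (33, 25), (33, 8), (7, 1), (7, 2), (7, 21)}

{(18, 25), (18, 8), (2, 1), (21, 1), (21, 2), (25, 8), (33, 25), (33, 8), (7, 1), (7, 2), (7, 21)}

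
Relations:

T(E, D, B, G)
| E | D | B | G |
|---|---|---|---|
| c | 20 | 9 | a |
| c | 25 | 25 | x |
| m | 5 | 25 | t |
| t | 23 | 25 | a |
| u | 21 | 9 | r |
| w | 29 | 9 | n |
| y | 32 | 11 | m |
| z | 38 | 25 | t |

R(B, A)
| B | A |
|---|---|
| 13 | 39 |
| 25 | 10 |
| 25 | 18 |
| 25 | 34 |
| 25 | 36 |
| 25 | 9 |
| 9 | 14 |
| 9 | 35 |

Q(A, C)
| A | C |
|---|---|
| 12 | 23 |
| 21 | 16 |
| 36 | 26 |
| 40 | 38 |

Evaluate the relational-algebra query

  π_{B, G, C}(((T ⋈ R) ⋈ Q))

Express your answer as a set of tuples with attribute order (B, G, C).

{(25, a, 26), (25, t, 26), (25, x, 26)}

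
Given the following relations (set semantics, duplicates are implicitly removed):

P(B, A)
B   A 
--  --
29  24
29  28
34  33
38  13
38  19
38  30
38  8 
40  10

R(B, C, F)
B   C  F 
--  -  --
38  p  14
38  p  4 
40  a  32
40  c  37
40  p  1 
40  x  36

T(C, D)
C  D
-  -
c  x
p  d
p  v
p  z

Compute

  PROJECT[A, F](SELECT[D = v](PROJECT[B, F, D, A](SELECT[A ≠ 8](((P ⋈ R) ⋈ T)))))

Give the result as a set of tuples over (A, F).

Natural join on B: {(38, 13, p, 14), (38, 13, p, 4), (38, 19, p, 14), (38, 19, p, 4), (38, 30, p, 14), (38, 30, p, 4), (38, 8, p, 14), (38, 8, p, 4), (40, 10, a, 32), (40, 10, c, 37), (40, 10, p, 1), (40, 10, x, 36)}
Natural join on C: {(38, 13, p, 14, d), (38, 13, p, 14, v), (38, 13, p, 14, z), (38, 13, p, 4, d), (38, 13, p, 4, v), (38, 13, p, 4, z), (38, 19, p, 14, d), (38, 19, p, 14, v), (38, 19, p, 14, z), (38, 19, p, 4, d), (38, 19, p, 4, v), (38, 19, p, 4, z), (38, 30, p, 14, d), (38, 30, p, 14, v), (38, 30, p, 14, z), (38, 30, p, 4, d), (38, 30, p, 4, v), (38, 30, p, 4, z), (38, 8, p, 14, d), (38, 8, p, 14, v), (38, 8, p, 14, z), (38, 8, p, 4, d), (38, 8, p, 4, v), (38, 8, p, 4, z), (40, 10, c, 37, x), (40, 10, p, 1, d), (40, 10, p, 1, v), (40, 10, p, 1, z)}
σ[A ≠ 8]: keep tuples satisfying A ≠ 8 → {(38, 13, p, 14, d), (38, 13, p, 14, v), (38, 13, p, 14, z), (38, 13, p, 4, d), (38, 13, p, 4, v), (38, 13, p, 4, z), (38, 19, p, 14, d), (38, 19, p, 14, v), (38, 19, p, 14, z), (38, 19, p, 4, d), (38, 19, p, 4, v), (38, 19, p, 4, z), (38, 30, p, 14, d), (38, 30, p, 14, v), (38, 30, p, 14, z), (38, 30, p, 4, d), (38, 30, p, 4, v), (38, 30, p, 4, z), (40, 10, c, 37, x), (40, 10, p, 1, d), (40, 10, p, 1, v), (40, 10, p, 1, z)}
Projecting to B, F, D, A: {(38, 14, d, 13), (38, 14, d, 19), (38, 14, d, 30), (38, 14, v, 13), (38, 14, v, 19), (38, 14, v, 30), (38, 14, z, 13), (38, 14, z, 19), (38, 14, z, 30), (38, 4, d, 13), (38, 4, d, 19), (38, 4, d, 30), (38, 4, v, 13), (38, 4, v, 19), (38, 4, v, 30), (38, 4, z, 13), (38, 4, z, 19), (38, 4, z, 30), (40, 1, d, 10), (40, 1, v, 10), (40, 1, z, 10), (40, 37, x, 10)}
σ[D = v]: keep tuples satisfying D = v → {(38, 14, v, 13), (38, 14, v, 19), (38, 14, v, 30), (38, 4, v, 13), (38, 4, v, 19), (38, 4, v, 30), (40, 1, v, 10)}
Projecting to A, F: {(10, 1), (13, 14), (13, 4), (19, 14), (19, 4), (30, 14), (30, 4)}

{(10, 1), (13, 14), (13, 4), (19, 14), (19, 4), (30, 14), (30, 4)}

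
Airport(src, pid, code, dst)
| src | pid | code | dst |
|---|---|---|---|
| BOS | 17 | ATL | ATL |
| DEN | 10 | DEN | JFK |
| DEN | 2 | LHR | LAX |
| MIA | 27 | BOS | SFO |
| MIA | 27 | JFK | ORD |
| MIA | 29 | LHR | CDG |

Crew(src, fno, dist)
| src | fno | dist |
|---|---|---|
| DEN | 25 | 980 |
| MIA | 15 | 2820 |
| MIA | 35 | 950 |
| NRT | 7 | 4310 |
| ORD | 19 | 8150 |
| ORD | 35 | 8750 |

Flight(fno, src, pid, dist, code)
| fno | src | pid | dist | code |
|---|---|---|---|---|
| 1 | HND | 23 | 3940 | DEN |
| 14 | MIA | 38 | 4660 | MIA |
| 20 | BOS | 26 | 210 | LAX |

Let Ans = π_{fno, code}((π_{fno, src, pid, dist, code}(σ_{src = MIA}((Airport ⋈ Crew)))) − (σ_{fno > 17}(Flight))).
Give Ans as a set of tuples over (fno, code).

Natural join on src: {(DEN, 10, DEN, JFK, 25, 980), (DEN, 2, LHR, LAX, 25, 980), (MIA, 27, BOS, SFO, 15, 2820), (MIA, 27, BOS, SFO, 35, 950), (MIA, 27, JFK, ORD, 15, 2820), (MIA, 27, JFK, ORD, 35, 950), (MIA, 29, LHR, CDG, 15, 2820), (MIA, 29, LHR, CDG, 35, 950)}
Filtering on src = MIA leaves {(MIA, 27, BOS, SFO, 15, 2820), (MIA, 27, BOS, SFO, 35, 950), (MIA, 27, JFK, ORD, 15, 2820), (MIA, 27, JFK, ORD, 35, 950), (MIA, 29, LHR, CDG, 15, 2820), (MIA, 29, LHR, CDG, 35, 950)}.
Projecting to fno, src, pid, dist, code: {(15, MIA, 27, 2820, BOS), (15, MIA, 27, 2820, JFK), (15, MIA, 29, 2820, LHR), (35, MIA, 27, 950, BOS), (35, MIA, 27, 950, JFK), (35, MIA, 29, 950, LHR)}
Filtering on fno > 17 leaves {(20, BOS, 26, 210, LAX)}.
Taking the difference: {(15, MIA, 27, 2820, BOS), (15, MIA, 27, 2820, JFK), (15, MIA, 29, 2820, LHR), (35, MIA, 27, 950, BOS), (35, MIA, 27, 950, JFK), (35, MIA, 29, 950, LHR)}
Projecting to fno, code: {(15, BOS), (15, JFK), (15, LHR), (35, BOS), (35, JFK), (35, LHR)}

{(15, BOS), (15, JFK), (15, LHR), (35, BOS), (35, JFK), (35, LHR)}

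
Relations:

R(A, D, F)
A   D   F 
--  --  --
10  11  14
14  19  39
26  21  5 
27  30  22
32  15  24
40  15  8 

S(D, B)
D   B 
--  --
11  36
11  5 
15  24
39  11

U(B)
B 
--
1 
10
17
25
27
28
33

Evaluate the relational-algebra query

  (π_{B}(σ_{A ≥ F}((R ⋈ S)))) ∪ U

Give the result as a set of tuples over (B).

Joining R and S on D yields {(10, 11, 14, 36), (10, 11, 14, 5), (32, 15, 24, 24), (40, 15, 8, 24)}.
σ[A ≥ F]: keep tuples satisfying A ≥ F → {(32, 15, 24, 24), (40, 15, 8, 24)}
Projecting to B (1 duplicate(s) eliminated): {24}
Set union of the two operands is {1, 10, 17, 24, 25, 27, 28, 33}.

{1, 10, 17, 24, 25, 27, 28, 33}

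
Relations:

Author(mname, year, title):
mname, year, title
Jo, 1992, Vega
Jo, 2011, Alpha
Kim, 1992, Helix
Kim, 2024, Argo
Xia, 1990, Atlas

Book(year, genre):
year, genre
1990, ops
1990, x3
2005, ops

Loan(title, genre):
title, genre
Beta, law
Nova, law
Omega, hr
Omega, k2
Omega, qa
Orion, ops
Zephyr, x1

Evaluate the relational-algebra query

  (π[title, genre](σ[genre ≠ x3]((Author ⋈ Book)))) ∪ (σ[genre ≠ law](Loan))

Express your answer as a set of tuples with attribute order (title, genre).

{(Atlas, ops), (Omega, hr), (Omega, k2), (Omega, qa), (Orion, ops), (Zephyr, x1)}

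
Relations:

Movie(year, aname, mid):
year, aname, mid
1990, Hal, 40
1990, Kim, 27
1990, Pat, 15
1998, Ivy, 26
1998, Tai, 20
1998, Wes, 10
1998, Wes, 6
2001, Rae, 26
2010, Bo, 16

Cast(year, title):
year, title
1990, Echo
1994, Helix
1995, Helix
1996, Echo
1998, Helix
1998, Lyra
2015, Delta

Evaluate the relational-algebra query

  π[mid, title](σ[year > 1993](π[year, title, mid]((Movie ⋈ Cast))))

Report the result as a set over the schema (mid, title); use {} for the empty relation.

Movie ⋈ Cast (natural join on year): {(1990, Hal, 40, Echo), (1990, Kim, 27, Echo), (1990, Pat, 15, Echo), (1998, Ivy, 26, Helix), (1998, Ivy, 26, Lyra), (1998, Tai, 20, Helix), (1998, Tai, 20, Lyra), (1998, Wes, 10, Helix), (1998, Wes, 10, Lyra), (1998, Wes, 6, Helix), (1998, Wes, 6, Lyra)}
π[year, title, mid]: project onto (year, title, mid) → {(1990, Echo, 15), (1990, Echo, 27), (1990, Echo, 40), (1998, Helix, 10), (1998, Helix, 20), (1998, Helix, 26), (1998, Helix, 6), (1998, Lyra, 10), (1998, Lyra, 20), (1998, Lyra, 26), (1998, Lyra, 6)}
σ[year > 1993]: keep tuples satisfying year > 1993 → {(1998, Helix, 10), (1998, Helix, 20), (1998, Helix, 26), (1998, Helix, 6), (1998, Lyra, 10), (1998, Lyra, 20), (1998, Lyra, 26), (1998, Lyra, 6)}
π[mid, title]: project onto (mid, title) → {(10, Helix), (10, Lyra), (20, Helix), (20, Lyra), (26, Helix), (26, Lyra), (6, Helix), (6, Lyra)}

{(10, Helix), (10, Lyra), (20, Helix), (20, Lyra), (26, Helix), (26, Lyra), (6, Helix), (6, Lyra)}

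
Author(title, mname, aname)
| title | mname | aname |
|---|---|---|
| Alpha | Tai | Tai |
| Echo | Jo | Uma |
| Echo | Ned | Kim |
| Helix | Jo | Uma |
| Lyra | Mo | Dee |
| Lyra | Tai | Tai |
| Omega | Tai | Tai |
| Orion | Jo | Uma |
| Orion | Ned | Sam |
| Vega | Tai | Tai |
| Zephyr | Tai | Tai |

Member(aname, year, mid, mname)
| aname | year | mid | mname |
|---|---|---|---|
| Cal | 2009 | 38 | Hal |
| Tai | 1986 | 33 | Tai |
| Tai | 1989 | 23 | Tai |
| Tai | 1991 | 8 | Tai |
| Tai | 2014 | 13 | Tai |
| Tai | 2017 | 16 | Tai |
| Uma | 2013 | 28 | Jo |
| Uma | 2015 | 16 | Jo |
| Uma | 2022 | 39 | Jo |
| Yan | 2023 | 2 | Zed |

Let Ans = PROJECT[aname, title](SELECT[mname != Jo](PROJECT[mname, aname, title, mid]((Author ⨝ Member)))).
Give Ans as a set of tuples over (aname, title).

Natural join on mname, aname: {(Alpha, Tai, Tai, 1986, 33), (Alpha, Tai, Tai, 1989, 23), (Alpha, Tai, Tai, 1991, 8), (Alpha, Tai, Tai, 2014, 13), (Alpha, Tai, Tai, 2017, 16), (Echo, Jo, Uma, 2013, 28), (Echo, Jo, Uma, 2015, 16), (Echo, Jo, Uma, 2022, 39), (Helix, Jo, Uma, 2013, 28), (Helix, Jo, Uma, 2015, 16), (Helix, Jo, Uma, 2022, 39), (Lyra, Tai, Tai, 1986, 33), (Lyra, Tai, Tai, 1989, 23), (Lyra, Tai, Tai, 1991, 8), (Lyra, Tai, Tai, 2014, 13), (Lyra, Tai, Tai, 2017, 16), (Omega, Tai, Tai, 1986, 33), (Omega, Tai, Tai, 1989, 23), (Omega, Tai, Tai, 1991, 8), (Omega, Tai, Tai, 2014, 13), (Omega, Tai, Tai, 2017, 16), (Orion, Jo, Uma, 2013, 28), (Orion, Jo, Uma, 2015, 16), (Orion, Jo, Uma, 2022, 39), (Vega, Tai, Tai, 1986, 33), (Vega, Tai, Tai, 1989, 23), (Vega, Tai, Tai, 1991, 8), (Vega, Tai, Tai, 2014, 13), (Vega, Tai, Tai, 2017, 16), (Zephyr, Tai, Tai, 1986, 33), (Zephyr, Tai, Tai, 1989, 23), (Zephyr, Tai, Tai, 1991, 8), (Zephyr, Tai, Tai, 2014, 13), (Zephyr, Tai, Tai, 2017, 16)}
π[mname, aname, title, mid]: project onto (mname, aname, title, mid) → {(Jo, Uma, Echo, 16), (Jo, Uma, Echo, 28), (Jo, Uma, Echo, 39), (Jo, Uma, Helix, 16), (Jo, Uma, Helix, 28), (Jo, Uma, Helix, 39), (Jo, Uma, Orion, 16), (Jo, Uma, Orion, 28), (Jo, Uma, Orion, 39), (Tai, Tai, Alpha, 13), (Tai, Tai, Alpha, 16), (Tai, Tai, Alpha, 23), (Tai, Tai, Alpha, 33), (Tai, Tai, Alpha, 8), (Tai, Tai, Lyra, 13), (Tai, Tai, Lyra, 16), (Tai, Tai, Lyra, 23), (Tai, Tai, Lyra, 33), (Tai, Tai, Lyra, 8), (Tai, Tai, Omega, 13), (Tai, Tai, Omega, 16), (Tai, Tai, Omega, 23), (Tai, Tai, Omega, 33), (Tai, Tai, Omega, 8), (Tai, Tai, Vega, 13), (Tai, Tai, Vega, 16), (Tai, Tai, Vega, 23), (Tai, Tai, Vega, 33), (Tai, Tai, Vega, 8), (Tai, Tai, Zephyr, 13), (Tai, Tai, Zephyr, 16), (Tai, Tai, Zephyr, 23), (Tai, Tai, Zephyr, 33), (Tai, Tai, Zephyr, 8)}
Selection mname != Jo: {(Tai, Tai, Alpha, 13), (Tai, Tai, Alpha, 16), (Tai, Tai, Alpha, 23), (Tai, Tai, Alpha, 33), (Tai, Tai, Alpha, 8), (Tai, Tai, Lyra, 13), (Tai, Tai, Lyra, 16), (Tai, Tai, Lyra, 23), (Tai, Tai, Lyra, 33), (Tai, Tai, Lyra, 8), (Tai, Tai, Omega, 13), (Tai, Tai, Omega, 16), (Tai, Tai, Omega, 23), (Tai, Tai, Omega, 33), (Tai, Tai, Omega, 8), (Tai, Tai, Vega, 13), (Tai, Tai, Vega, 16), (Tai, Tai, Vega, 23), (Tai, Tai, Vega, 33), (Tai, Tai, Vega, 8), (Tai, Tai, Zephyr, 13), (Tai, Tai, Zephyr, 16), (Tai, Tai, Zephyr, 23), (Tai, Tai, Zephyr, 33), (Tai, Tai, Zephyr, 8)}
π[aname, title]: project onto (aname, title) (20 duplicate(s) eliminated) → {(Tai, Alpha), (Tai, Lyra), (Tai, Omega), (Tai, Vega), (Tai, Zephyr)}

{(Tai, Alpha), (Tai, Lyra), (Tai, Omega), (Tai, Vega), (Tai, Zephyr)}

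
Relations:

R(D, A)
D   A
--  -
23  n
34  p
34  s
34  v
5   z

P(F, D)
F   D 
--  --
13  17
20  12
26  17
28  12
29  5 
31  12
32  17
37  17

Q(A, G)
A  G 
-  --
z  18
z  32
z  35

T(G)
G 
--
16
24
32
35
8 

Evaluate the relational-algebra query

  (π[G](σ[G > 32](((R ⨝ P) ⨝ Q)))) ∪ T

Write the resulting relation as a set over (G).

{16, 24, 32, 35, 8}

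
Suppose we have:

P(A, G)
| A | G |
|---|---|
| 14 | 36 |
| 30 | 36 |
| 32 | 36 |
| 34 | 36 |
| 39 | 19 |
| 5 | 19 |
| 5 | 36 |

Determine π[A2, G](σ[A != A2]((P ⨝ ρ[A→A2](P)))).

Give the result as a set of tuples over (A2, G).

{(14, 36), (30, 36), (32, 36), (34, 36), (39, 19), (5, 19), (5, 36)}

ρ[A→A2]: schema becomes (A2, G); tuples unchanged.
Natural join on G: {(14, 36, 14), (14, 36, 30), (14, 36, 32), (14, 36, 34), (14, 36, 5), (30, 36, 14), (30, 36, 30), (30, 36, 32), (30, 36, 34), (30, 36, 5), (32, 36, 14), (32, 36, 30), (32, 36, 32), (32, 36, 34), (32, 36, 5), (34, 36, 14), (34, 36, 30), (34, 36, 32), (34, 36, 34), (34, 36, 5), (39, 19, 39), (39, 19, 5), (5, 19, 39), (5, 19, 5), (5, 36, 14), (5, 36, 30), (5, 36, 32), (5, 36, 34), (5, 36, 5)}
Selection A != A2: {(14, 36, 30), (14, 36, 32), (14, 36, 34), (14, 36, 5), (30, 36, 14), (30, 36, 32), (30, 36, 34), (30, 36, 5), (32, 36, 14), (32, 36, 30), (32, 36, 34), (32, 36, 5), (34, 36, 14), (34, 36, 30), (34, 36, 32), (34, 36, 5), (39, 19, 5), (5, 19, 39), (5, 36, 14), (5, 36, 30), (5, 36, 32), (5, 36, 34)}
Projecting to A2, G (15 duplicate(s) eliminated): {(14, 36), (30, 36), (32, 36), (34, 36), (39, 19), (5, 19), (5, 36)}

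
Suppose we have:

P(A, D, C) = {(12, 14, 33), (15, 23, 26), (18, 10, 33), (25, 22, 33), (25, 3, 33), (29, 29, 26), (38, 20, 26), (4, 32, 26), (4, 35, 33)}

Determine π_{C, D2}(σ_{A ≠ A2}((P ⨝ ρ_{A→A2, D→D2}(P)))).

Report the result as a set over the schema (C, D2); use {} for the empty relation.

{(26, 20), (26, 23), (26, 29), (26, 32), (33, 10), (33, 14), (33, 22), (33, 3), (33, 35)}

ρ[A→A2, D→D2]: schema becomes (A2, D2, C); tuples unchanged.
Joining P and ρ_{A→A2, D→D2}(P) on C yields {(12, 14, 33, 12, 14), (12, 14, 33, 18, 10), (12, 14, 33, 25, 22), (12, 14, 33, 25, 3), (12, 14, 33, 4, 35), (15, 23, 26, 15, 23), (15, 23, 26, 29, 29), (15, 23, 26, 38, 20), (15, 23, 26, 4, 32), (18, 10, 33, 12, 14), (18, 10, 33, 18, 10), (18, 10, 33, 25, 22), (18, 10, 33, 25, 3), (18, 10, 33, 4, 35), (25, 22, 33, 12, 14), (25, 22, 33, 18, 10), (25, 22, 33, 25, 22), (25, 22, 33, 25, 3), (25, 22, 33, 4, 35), (25, 3, 33, 12, 14), (25, 3, 33, 18, 10), (25, 3, 33, 25, 22), (25, 3, 33, 25, 3), (25, 3, 33, 4, 35), (29, 29, 26, 15, 23), (29, 29, 26, 29, 29), (29, 29, 26, 38, 20), (29, 29, 26, 4, 32), (38, 20, 26, 15, 23), (38, 20, 26, 29, 29), (38, 20, 26, 38, 20), (38, 20, 26, 4, 32), (4, 32, 26, 15, 23), (4, 32, 26, 29, 29), (4, 32, 26, 38, 20), (4, 32, 26, 4, 32), (4, 35, 33, 12, 14), (4, 35, 33, 18, 10), (4, 35, 33, 25, 22), (4, 35, 33, 25, 3), (4, 35, 33, 4, 35)}.
Apply σ_{A ≠ A2}; surviving tuples: {(12, 14, 33, 18, 10), (12, 14, 33, 25, 22), (12, 14, 33, 25, 3), (12, 14, 33, 4, 35), (15, 23, 26, 29, 29), (15, 23, 26, 38, 20), (15, 23, 26, 4, 32), (18, 10, 33, 12, 14), (18, 10, 33, 25, 22), (18, 10, 33, 25, 3), (18, 10, 33, 4, 35), (25, 22, 33, 12, 14), (25, 22, 33, 18, 10), (25, 22, 33, 4, 35), (25, 3, 33, 12, 14), (25, 3, 33, 18, 10), (25, 3, 33, 4, 35), (29, 29, 26, 15, 23), (29, 29, 26, 38, 20), (29, 29, 26, 4, 32), (38, 20, 26, 15, 23), (38, 20, 26, 29, 29), (38, 20, 26, 4, 32), (4, 32, 26, 15, 23), (4, 32, 26, 29, 29), (4, 32, 26, 38, 20), (4, 35, 33, 12, 14), (4, 35, 33, 18, 10), (4, 35, 33, 25, 22), (4, 35, 33, 25, 3)}
Projecting to C, D2 (21 duplicate(s) eliminated): {(26, 20), (26, 23), (26, 29), (26, 32), (33, 10), (33, 14), (33, 22), (33, 3), (33, 35)}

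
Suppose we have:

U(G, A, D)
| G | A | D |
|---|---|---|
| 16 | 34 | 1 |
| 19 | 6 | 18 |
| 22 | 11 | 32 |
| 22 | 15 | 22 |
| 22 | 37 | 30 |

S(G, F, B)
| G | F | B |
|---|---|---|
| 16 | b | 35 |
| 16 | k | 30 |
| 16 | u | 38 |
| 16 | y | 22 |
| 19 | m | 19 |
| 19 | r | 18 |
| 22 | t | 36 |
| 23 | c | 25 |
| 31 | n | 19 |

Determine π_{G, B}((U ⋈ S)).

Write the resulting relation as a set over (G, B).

{(16, 22), (16, 30), (16, 35), (16, 38), (19, 18), (19, 19), (22, 36)}

U ⋈ S (natural join on G): {(16, 34, 1, b, 35), (16, 34, 1, k, 30), (16, 34, 1, u, 38), (16, 34, 1, y, 22), (19, 6, 18, m, 19), (19, 6, 18, r, 18), (22, 11, 32, t, 36), (22, 15, 22, t, 36), (22, 37, 30, t, 36)}
π_{G, B} gives {(16, 22), (16, 30), (16, 35), (16, 38), (19, 18), (19, 19), (22, 36)} (2 duplicate(s) eliminated).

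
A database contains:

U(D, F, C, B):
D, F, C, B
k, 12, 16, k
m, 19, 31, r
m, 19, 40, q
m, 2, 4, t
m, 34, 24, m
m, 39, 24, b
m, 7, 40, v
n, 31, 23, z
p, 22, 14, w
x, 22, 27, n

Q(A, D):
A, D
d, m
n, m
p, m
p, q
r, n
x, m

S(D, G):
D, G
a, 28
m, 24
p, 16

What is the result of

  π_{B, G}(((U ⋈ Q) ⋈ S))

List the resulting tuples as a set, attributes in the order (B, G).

Natural join on D: {(m, 19, 31, r, d), (m, 19, 31, r, n), (m, 19, 31, r, p), (m, 19, 31, r, x), (m, 19, 40, q, d), (m, 19, 40, q, n), (m, 19, 40, q, p), (m, 19, 40, q, x), (m, 2, 4, t, d), (m, 2, 4, t, n), (m, 2, 4, t, p), (m, 2, 4, t, x), (m, 34, 24, m, d), (m, 34, 24, m, n), (m, 34, 24, m, p), (m, 34, 24, m, x), (m, 39, 24, b, d), (m, 39, 24, b, n), (m, 39, 24, b, p), (m, 39, 24, b, x), (m, 7, 40, v, d), (m, 7, 40, v, n), (m, 7, 40, v, p), (m, 7, 40, v, x), (n, 31, 23, z, r)}
Natural join on D: {(m, 19, 31, r, d, 24), (m, 19, 31, r, n, 24), (m, 19, 31, r, p, 24), (m, 19, 31, r, x, 24), (m, 19, 40, q, d, 24), (m, 19, 40, q, n, 24), (m, 19, 40, q, p, 24), (m, 19, 40, q, x, 24), (m, 2, 4, t, d, 24), (m, 2, 4, t, n, 24), (m, 2, 4, t, p, 24), (m, 2, 4, t, x, 24), (m, 34, 24, m, d, 24), (m, 34, 24, m, n, 24), (m, 34, 24, m, p, 24), (m, 34, 24, m, x, 24), (m, 39, 24, b, d, 24), (m, 39, 24, b, n, 24), (m, 39, 24, b, p, 24), (m, 39, 24, b, x, 24), (m, 7, 40, v, d, 24), (m, 7, 40, v, n, 24), (m, 7, 40, v, p, 24), (m, 7, 40, v, x, 24)}
Projecting to B, G (18 duplicate(s) eliminated): {(b, 24), (m, 24), (q, 24), (r, 24), (t, 24), (v, 24)}

{(b, 24), (m, 24), (q, 24), (r, 24), (t, 24), (v, 24)}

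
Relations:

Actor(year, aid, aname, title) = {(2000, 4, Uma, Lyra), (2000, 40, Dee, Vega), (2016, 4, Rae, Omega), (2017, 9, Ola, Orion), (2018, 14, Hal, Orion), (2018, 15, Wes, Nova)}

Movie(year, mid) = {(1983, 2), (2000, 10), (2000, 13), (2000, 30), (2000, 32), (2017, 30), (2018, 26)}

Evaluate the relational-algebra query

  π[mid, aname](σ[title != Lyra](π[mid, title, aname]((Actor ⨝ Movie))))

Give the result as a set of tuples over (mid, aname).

Joining Actor and Movie on year yields {(2000, 4, Uma, Lyra, 10), (2000, 4, Uma, Lyra, 13), (2000, 4, Uma, Lyra, 30), (2000, 4, Uma, Lyra, 32), (2000, 40, Dee, Vega, 10), (2000, 40, Dee, Vega, 13), (2000, 40, Dee, Vega, 30), (2000, 40, Dee, Vega, 32), (2017, 9, Ola, Orion, 30), (2018, 14, Hal, Orion, 26), (2018, 15, Wes, Nova, 26)}.
Projecting to mid, title, aname: {(10, Lyra, Uma), (10, Vega, Dee), (13, Lyra, Uma), (13, Vega, Dee), (26, Nova, Wes), (26, Orion, Hal), (30, Lyra, Uma), (30, Orion, Ola), (30, Vega, Dee), (32, Lyra, Uma), (32, Vega, Dee)}
σ[title != Lyra]: keep tuples satisfying title != Lyra → {(10, Vega, Dee), (13, Vega, Dee), (26, Nova, Wes), (26, Orion, Hal), (30, Orion, Ola), (30, Vega, Dee), (32, Vega, Dee)}
Projecting to mid, aname: {(10, Dee), (13, Dee), (26, Hal), (26, Wes), (30, Dee), (30, Ola), (32, Dee)}

{(10, Dee), (13, Dee), (26, Hal), (26, Wes), (30, Dee), (30, Ola), (32, Dee)}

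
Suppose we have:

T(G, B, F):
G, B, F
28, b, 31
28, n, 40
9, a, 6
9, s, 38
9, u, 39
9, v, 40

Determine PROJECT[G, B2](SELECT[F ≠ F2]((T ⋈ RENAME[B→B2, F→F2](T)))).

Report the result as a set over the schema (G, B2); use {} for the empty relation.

ρ[B→B2, F→F2]: schema becomes (G, B2, F2); tuples unchanged.
Natural join on G: {(28, b, 31, b, 31), (28, b, 31, n, 40), (28, n, 40, b, 31), (28, n, 40, n, 40), (9, a, 6, a, 6), (9, a, 6, s, 38), (9, a, 6, u, 39), (9, a, 6, v, 40), (9, s, 38, a, 6), (9, s, 38, s, 38), (9, s, 38, u, 39), (9, s, 38, v, 40), (9, u, 39, a, 6), (9, u, 39, s, 38), (9, u, 39, u, 39), (9, u, 39, v, 40), (9, v, 40, a, 6), (9, v, 40, s, 38), (9, v, 40, u, 39), (9, v, 40, v, 40)}
Apply σ_{F ≠ F2}; surviving tuples: {(28, b, 31, n, 40), (28, n, 40, b, 31), (9, a, 6, s, 38), (9, a, 6, u, 39), (9, a, 6, v, 40), (9, s, 38, a, 6), (9, s, 38, u, 39), (9, s, 38, v, 40), (9, u, 39, a, 6), (9, u, 39, s, 38), (9, u, 39, v, 40), (9, v, 40, a, 6), (9, v, 40, s, 38), (9, v, 40, u, 39)}
π[G, B2]: project onto (G, B2) (8 duplicate(s) eliminated) → {(28, b), (28, n), (9, a), (9, s), (9, u), (9, v)}

{(28, b), (28, n), (9, a), (9, s), (9, u), (9, v)}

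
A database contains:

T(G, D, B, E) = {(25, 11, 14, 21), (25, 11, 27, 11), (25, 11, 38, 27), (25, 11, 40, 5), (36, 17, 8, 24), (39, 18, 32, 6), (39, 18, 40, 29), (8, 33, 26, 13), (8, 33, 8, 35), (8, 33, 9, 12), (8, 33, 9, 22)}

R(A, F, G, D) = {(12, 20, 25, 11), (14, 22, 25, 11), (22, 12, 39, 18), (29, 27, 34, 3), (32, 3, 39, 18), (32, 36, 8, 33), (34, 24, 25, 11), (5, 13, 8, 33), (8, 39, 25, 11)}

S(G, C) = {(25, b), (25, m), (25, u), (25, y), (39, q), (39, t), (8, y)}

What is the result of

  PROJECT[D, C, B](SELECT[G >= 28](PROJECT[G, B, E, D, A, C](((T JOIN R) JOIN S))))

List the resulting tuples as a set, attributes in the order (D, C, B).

{(18, q, 32), (18, q, 40), (18, t, 32), (18, t, 40)}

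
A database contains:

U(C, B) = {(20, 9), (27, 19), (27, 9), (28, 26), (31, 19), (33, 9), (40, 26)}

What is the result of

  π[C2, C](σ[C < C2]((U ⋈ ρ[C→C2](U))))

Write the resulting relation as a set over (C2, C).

{(27, 20), (31, 27), (33, 20), (33, 27), (40, 28)}

ρ[C→C2]: schema becomes (C2, B); tuples unchanged.
U ⋈ ρ[C→C2](U) (natural join on B): {(20, 9, 20), (20, 9, 27), (20, 9, 33), (27, 19, 27), (27, 19, 31), (27, 9, 20), (27, 9, 27), (27, 9, 33), (28, 26, 28), (28, 26, 40), (31, 19, 27), (31, 19, 31), (33, 9, 20), (33, 9, 27), (33, 9, 33), (40, 26, 28), (40, 26, 40)}
Apply σ_{C < C2}; surviving tuples: {(20, 9, 27), (20, 9, 33), (27, 19, 31), (27, 9, 33), (28, 26, 40)}
π[C2, C]: project onto (C2, C) → {(27, 20), (31, 27), (33, 20), (33, 27), (40, 28)}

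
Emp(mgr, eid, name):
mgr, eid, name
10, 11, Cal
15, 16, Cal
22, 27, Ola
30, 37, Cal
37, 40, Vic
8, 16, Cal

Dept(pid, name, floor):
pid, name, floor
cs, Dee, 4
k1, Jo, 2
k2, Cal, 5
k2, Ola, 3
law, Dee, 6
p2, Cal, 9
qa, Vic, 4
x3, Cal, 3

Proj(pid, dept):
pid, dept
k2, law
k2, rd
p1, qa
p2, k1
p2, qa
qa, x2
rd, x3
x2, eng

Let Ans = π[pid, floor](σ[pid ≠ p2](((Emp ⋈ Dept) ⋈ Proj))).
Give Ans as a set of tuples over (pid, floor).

Emp ⋈ Dept (natural join on name): {(10, 11, Cal, k2, 5), (10, 11, Cal, p2, 9), (10, 11, Cal, x3, 3), (15, 16, Cal, k2, 5), (15, 16, Cal, p2, 9), (15, 16, Cal, x3, 3), (22, 27, Ola, k2, 3), (30, 37, Cal, k2, 5), (30, 37, Cal, p2, 9), (30, 37, Cal, x3, 3), (37, 40, Vic, qa, 4), (8, 16, Cal, k2, 5), (8, 16, Cal, p2, 9), (8, 16, Cal, x3, 3)}
(Emp ⋈ Dept) ⋈ Proj (natural join on pid): {(10, 11, Cal, k2, 5, law), (10, 11, Cal, k2, 5, rd), (10, 11, Cal, p2, 9, k1), (10, 11, Cal, p2, 9, qa), (15, 16, Cal, k2, 5, law), (15, 16, Cal, k2, 5, rd), (15, 16, Cal, p2, 9, k1), (15, 16, Cal, p2, 9, qa), (22, 27, Ola, k2, 3, law), (22, 27, Ola, k2, 3, rd), (30, 37, Cal, k2, 5, law), (30, 37, Cal, k2, 5, rd), (30, 37, Cal, p2, 9, k1), (30, 37, Cal, p2, 9, qa), (37, 40, Vic, qa, 4, x2), (8, 16, Cal, k2, 5, law), (8, 16, Cal, k2, 5, rd), (8, 16, Cal, p2, 9, k1), (8, 16, Cal, p2, 9, qa)}
Filtering on pid ≠ p2 leaves {(10, 11, Cal, k2, 5, law), (10, 11, Cal, k2, 5, rd), (15, 16, Cal, k2, 5, law), (15, 16, Cal, k2, 5, rd), (22, 27, Ola, k2, 3, law), (22, 27, Ola, k2, 3, rd), (30, 37, Cal, k2, 5, law), (30, 37, Cal, k2, 5, rd), (37, 40, Vic, qa, 4, x2), (8, 16, Cal, k2, 5, law), (8, 16, Cal, k2, 5, rd)}.
π_{pid, floor} gives {(k2, 3), (k2, 5), (qa, 4)} (8 duplicate(s) eliminated).

{(k2, 3), (k2, 5), (qa, 4)}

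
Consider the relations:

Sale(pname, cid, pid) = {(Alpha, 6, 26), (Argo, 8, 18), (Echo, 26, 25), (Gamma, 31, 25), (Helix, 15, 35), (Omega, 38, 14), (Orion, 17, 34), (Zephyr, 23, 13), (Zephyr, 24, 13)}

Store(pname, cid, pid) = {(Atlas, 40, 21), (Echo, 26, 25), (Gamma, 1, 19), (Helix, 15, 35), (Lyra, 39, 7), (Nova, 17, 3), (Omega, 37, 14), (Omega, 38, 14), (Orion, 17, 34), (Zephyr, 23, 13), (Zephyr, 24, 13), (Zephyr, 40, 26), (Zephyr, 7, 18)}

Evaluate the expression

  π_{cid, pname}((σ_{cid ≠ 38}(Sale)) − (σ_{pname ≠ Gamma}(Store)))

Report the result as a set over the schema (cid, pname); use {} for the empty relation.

{(31, Gamma), (6, Alpha), (8, Argo)}

Filtering on cid ≠ 38 leaves {(Alpha, 6, 26), (Argo, 8, 18), (Echo, 26, 25), (Gamma, 31, 25), (Helix, 15, 35), (Orion, 17, 34), (Zephyr, 23, 13), (Zephyr, 24, 13)}.
Filtering on pname ≠ Gamma leaves {(Atlas, 40, 21), (Echo, 26, 25), (Helix, 15, 35), (Lyra, 39, 7), (Nova, 17, 3), (Omega, 37, 14), (Omega, 38, 14), (Orion, 17, 34), (Zephyr, 23, 13), (Zephyr, 24, 13), (Zephyr, 40, 26), (Zephyr, 7, 18)}.
Taking the difference: {(Alpha, 6, 26), (Argo, 8, 18), (Gamma, 31, 25)}
Keep only column(s) cid, pname: {(31, Gamma), (6, Alpha), (8, Argo)}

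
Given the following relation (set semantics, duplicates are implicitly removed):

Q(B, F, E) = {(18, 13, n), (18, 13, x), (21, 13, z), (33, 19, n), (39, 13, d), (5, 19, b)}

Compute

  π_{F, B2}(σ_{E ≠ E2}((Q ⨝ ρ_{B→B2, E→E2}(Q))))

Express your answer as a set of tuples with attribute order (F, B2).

{(13, 18), (13, 21), (13, 39), (19, 33), (19, 5)}

ρ[B→B2, E→E2]: schema becomes (B2, F, E2); tuples unchanged.
Q ⋈ ρ_{B→B2, E→E2}(Q) (natural join on F): {(18, 13, n, 18, n), (18, 13, n, 18, x), (18, 13, n, 21, z), (18, 13, n, 39, d), (18, 13, x, 18, n), (18, 13, x, 18, x), (18, 13, x, 21, z), (18, 13, x, 39, d), (21, 13, z, 18, n), (21, 13, z, 18, x), (21, 13, z, 21, z), (21, 13, z, 39, d), (33, 19, n, 33, n), (33, 19, n, 5, b), (39, 13, d, 18, n), (39, 13, d, 18, x), (39, 13, d, 21, z), (39, 13, d, 39, d), (5, 19, b, 33, n), (5, 19, b, 5, b)}
Selection E ≠ E2: {(18, 13, n, 18, x), (18, 13, n, 21, z), (18, 13, n, 39, d), (18, 13, x, 18, n), (18, 13, x, 21, z), (18, 13, x, 39, d), (21, 13, z, 18, n), (21, 13, z, 18, x), (21, 13, z, 39, d), (33, 19, n, 5, b), (39, 13, d, 18, n), (39, 13, d, 18, x), (39, 13, d, 21, z), (5, 19, b, 33, n)}
Keep only column(s) F, B2 (9 duplicate(s) eliminated): {(13, 18), (13, 21), (13, 39), (19, 33), (19, 5)}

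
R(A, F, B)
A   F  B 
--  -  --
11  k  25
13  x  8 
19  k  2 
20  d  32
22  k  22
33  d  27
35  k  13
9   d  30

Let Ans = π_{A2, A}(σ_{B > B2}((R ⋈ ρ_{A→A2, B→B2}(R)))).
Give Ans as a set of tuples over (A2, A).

{(19, 11), (19, 22), (19, 35), (22, 11), (33, 20), (33, 9), (35, 11), (35, 22), (9, 20)}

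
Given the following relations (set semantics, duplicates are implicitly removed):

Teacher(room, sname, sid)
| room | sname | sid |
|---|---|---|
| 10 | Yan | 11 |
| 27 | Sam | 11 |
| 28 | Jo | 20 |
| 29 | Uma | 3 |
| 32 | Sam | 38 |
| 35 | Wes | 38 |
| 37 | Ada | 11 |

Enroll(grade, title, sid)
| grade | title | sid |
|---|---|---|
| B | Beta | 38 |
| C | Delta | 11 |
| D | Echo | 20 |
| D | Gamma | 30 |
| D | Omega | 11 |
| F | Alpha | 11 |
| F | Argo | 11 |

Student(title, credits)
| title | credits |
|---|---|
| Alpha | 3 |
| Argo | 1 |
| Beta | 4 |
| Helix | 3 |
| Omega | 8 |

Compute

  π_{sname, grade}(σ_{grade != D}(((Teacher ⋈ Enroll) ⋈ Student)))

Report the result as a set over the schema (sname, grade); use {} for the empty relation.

Natural join on sid: {(10, Yan, 11, C, Delta), (10, Yan, 11, D, Omega), (10, Yan, 11, F, Alpha), (10, Yan, 11, F, Argo), (27, Sam, 11, C, Delta), (27, Sam, 11, D, Omega), (27, Sam, 11, F, Alpha), (27, Sam, 11, F, Argo), (28, Jo, 20, D, Echo), (32, Sam, 38, B, Beta), (35, Wes, 38, B, Beta), (37, Ada, 11, C, Delta), (37, Ada, 11, D, Omega), (37, Ada, 11, F, Alpha), (37, Ada, 11, F, Argo)}
Natural join on title: {(10, Yan, 11, D, Omega, 8), (10, Yan, 11, F, Alpha, 3), (10, Yan, 11, F, Argo, 1), (27, Sam, 11, D, Omega, 8), (27, Sam, 11, F, Alpha, 3), (27, Sam, 11, F, Argo, 1), (32, Sam, 38, B, Beta, 4), (35, Wes, 38, B, Beta, 4), (37, Ada, 11, D, Omega, 8), (37, Ada, 11, F, Alpha, 3), (37, Ada, 11, F, Argo, 1)}
Apply σ_{grade != D}; surviving tuples: {(10, Yan, 11, F, Alpha, 3), (10, Yan, 11, F, Argo, 1), (27, Sam, 11, F, Alpha, 3), (27, Sam, 11, F, Argo, 1), (32, Sam, 38, B, Beta, 4), (35, Wes, 38, B, Beta, 4), (37, Ada, 11, F, Alpha, 3), (37, Ada, 11, F, Argo, 1)}
Projecting to sname, grade (3 duplicate(s) eliminated): {(Ada, F), (Sam, B), (Sam, F), (Wes, B), (Yan, F)}

{(Ada, F), (Sam, B), (Sam, F), (Wes, B), (Yan, F)}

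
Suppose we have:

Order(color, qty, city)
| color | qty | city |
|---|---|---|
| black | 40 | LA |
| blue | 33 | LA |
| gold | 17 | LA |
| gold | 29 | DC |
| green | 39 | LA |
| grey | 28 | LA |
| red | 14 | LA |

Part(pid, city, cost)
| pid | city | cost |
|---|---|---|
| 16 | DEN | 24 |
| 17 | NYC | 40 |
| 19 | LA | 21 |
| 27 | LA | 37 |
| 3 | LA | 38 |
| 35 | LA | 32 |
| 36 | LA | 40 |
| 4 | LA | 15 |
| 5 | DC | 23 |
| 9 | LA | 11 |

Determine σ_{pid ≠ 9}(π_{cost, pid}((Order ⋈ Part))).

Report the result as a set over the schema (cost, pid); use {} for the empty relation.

Order ⋈ Part (natural join on city): {(black, 40, LA, 19, 21), (black, 40, LA, 27, 37), (black, 40, LA, 3, 38), (black, 40, LA, 35, 32), (black, 40, LA, 36, 40), (black, 40, LA, 4, 15), (black, 40, LA, 9, 11), (blue, 33, LA, 19, 21), (blue, 33, LA, 27, 37), (blue, 33, LA, 3, 38), (blue, 33, LA, 35, 32), (blue, 33, LA, 36, 40), (blue, 33, LA, 4, 15), (blue, 33, LA, 9, 11), (gold, 17, LA, 19, 21), (gold, 17, LA, 27, 37), (gold, 17, LA, 3, 38), (gold, 17, LA, 35, 32), (gold, 17, LA, 36, 40), (gold, 17, LA, 4, 15), (gold, 17, LA, 9, 11), (gold, 29, DC, 5, 23), (green, 39, LA, 19, 21), (green, 39, LA, 27, 37), (green, 39, LA, 3, 38), (green, 39, LA, 35, 32), (green, 39, LA, 36, 40), (green, 39, LA, 4, 15), (green, 39, LA, 9, 11), (grey, 28, LA, 19, 21), (grey, 28, LA, 27, 37), (grey, 28, LA, 3, 38), (grey, 28, LA, 35, 32), (grey, 28, LA, 36, 40), (grey, 28, LA, 4, 15), (grey, 28, LA, 9, 11), (red, 14, LA, 19, 21), (red, 14, LA, 27, 37), (red, 14, LA, 3, 38), (red, 14, LA, 35, 32), (red, 14, LA, 36, 40), (red, 14, LA, 4, 15), (red, 14, LA, 9, 11)}
π_{cost, pid} gives {(11, 9), (15, 4), (21, 19), (23, 5), (32, 35), (37, 27), (38, 3), (40, 36)} (35 duplicate(s) eliminated).
Apply σ_{pid ≠ 9}; surviving tuples: {(15, 4), (21, 19), (23, 5), (32, 35), (37, 27), (38, 3), (40, 36)}

{(15, 4), (21, 19), (23, 5), (32, 35), (37, 27), (38, 3), (40, 36)}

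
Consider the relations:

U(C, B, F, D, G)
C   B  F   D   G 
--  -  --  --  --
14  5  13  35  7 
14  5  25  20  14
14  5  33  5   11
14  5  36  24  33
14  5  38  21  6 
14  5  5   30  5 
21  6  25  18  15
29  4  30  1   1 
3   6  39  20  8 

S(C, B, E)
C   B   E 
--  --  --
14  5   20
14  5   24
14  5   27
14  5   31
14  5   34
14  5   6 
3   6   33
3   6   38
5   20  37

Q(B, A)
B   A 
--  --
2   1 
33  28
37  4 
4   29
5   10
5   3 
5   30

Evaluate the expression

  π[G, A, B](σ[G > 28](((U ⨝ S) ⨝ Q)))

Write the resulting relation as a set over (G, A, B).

{(33, 10, 5), (33, 3, 5), (33, 30, 5)}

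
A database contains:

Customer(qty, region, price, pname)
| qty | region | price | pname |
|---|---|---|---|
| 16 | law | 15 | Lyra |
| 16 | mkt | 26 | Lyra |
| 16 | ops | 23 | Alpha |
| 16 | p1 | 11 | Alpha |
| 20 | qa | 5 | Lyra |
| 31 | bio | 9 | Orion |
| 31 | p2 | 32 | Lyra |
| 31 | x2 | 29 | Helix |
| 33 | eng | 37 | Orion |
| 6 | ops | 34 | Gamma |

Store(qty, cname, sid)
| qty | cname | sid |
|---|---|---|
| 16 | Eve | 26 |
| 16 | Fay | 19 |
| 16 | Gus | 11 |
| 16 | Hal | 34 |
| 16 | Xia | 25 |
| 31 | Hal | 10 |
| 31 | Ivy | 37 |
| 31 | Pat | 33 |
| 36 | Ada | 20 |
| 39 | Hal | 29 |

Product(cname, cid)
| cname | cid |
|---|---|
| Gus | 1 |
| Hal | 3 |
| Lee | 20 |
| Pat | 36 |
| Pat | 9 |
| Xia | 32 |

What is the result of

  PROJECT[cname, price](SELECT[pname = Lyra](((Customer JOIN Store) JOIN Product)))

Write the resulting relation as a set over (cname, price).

{(Gus, 15), (Gus, 26), (Hal, 15), (Hal, 26), (Hal, 32), (Pat, 32), (Xia, 15), (Xia, 26)}

Customer ⋈ Store (natural join on qty): {(16, law, 15, Lyra, Eve, 26), (16, law, 15, Lyra, Fay, 19), (16, law, 15, Lyra, Gus, 11), (16, law, 15, Lyra, Hal, 34), (16, law, 15, Lyra, Xia, 25), (16, mkt, 26, Lyra, Eve, 26), (16, mkt, 26, Lyra, Fay, 19), (16, mkt, 26, Lyra, Gus, 11), (16, mkt, 26, Lyra, Hal, 34), (16, mkt, 26, Lyra, Xia, 25), (16, ops, 23, Alpha, Eve, 26), (16, ops, 23, Alpha, Fay, 19), (16, ops, 23, Alpha, Gus, 11), (16, ops, 23, Alpha, Hal, 34), (16, ops, 23, Alpha, Xia, 25), (16, p1, 11, Alpha, Eve, 26), (16, p1, 11, Alpha, Fay, 19), (16, p1, 11, Alpha, Gus, 11), (16, p1, 11, Alpha, Hal, 34), (16, p1, 11, Alpha, Xia, 25), (31, bio, 9, Orion, Hal, 10), (31, bio, 9, Orion, Ivy, 37), (31, bio, 9, Orion, Pat, 33), (31, p2, 32, Lyra, Hal, 10), (31, p2, 32, Lyra, Ivy, 37), (31, p2, 32, Lyra, Pat, 33), (31, x2, 29, Helix, Hal, 10), (31, x2, 29, Helix, Ivy, 37), (31, x2, 29, Helix, Pat, 33)}
(Customer JOIN Store) ⋈ Product (natural join on cname): {(16, law, 15, Lyra, Gus, 11, 1), (16, law, 15, Lyra, Hal, 34, 3), (16, law, 15, Lyra, Xia, 25, 32), (16, mkt, 26, Lyra, Gus, 11, 1), (16, mkt, 26, Lyra, Hal, 34, 3), (16, mkt, 26, Lyra, Xia, 25, 32), (16, ops, 23, Alpha, Gus, 11, 1), (16, ops, 23, Alpha, Hal, 34, 3), (16, ops, 23, Alpha, Xia, 25, 32), (16, p1, 11, Alpha, Gus, 11, 1), (16, p1, 11, Alpha, Hal, 34, 3), (16, p1, 11, Alpha, Xia, 25, 32), (31, bio, 9, Orion, Hal, 10, 3), (31, bio, 9, Orion, Pat, 33, 36), (31, bio, 9, Orion, Pat, 33, 9), (31, p2, 32, Lyra, Hal, 10, 3), (31, p2, 32, Lyra, Pat, 33, 36), (31, p2, 32, Lyra, Pat, 33, 9), (31, x2, 29, Helix, Hal, 10, 3), (31, x2, 29, Helix, Pat, 33, 36), (31, x2, 29, Helix, Pat, 33, 9)}
Selection pname = Lyra: {(16, law, 15, Lyra, Gus, 11, 1), (16, law, 15, Lyra, Hal, 34, 3), (16, law, 15, Lyra, Xia, 25, 32), (16, mkt, 26, Lyra, Gus, 11, 1), (16, mkt, 26, Lyra, Hal, 34, 3), (16, mkt, 26, Lyra, Xia, 25, 32), (31, p2, 32, Lyra, Hal, 10, 3), (31, p2, 32, Lyra, Pat, 33, 36), (31, p2, 32, Lyra, Pat, 33, 9)}
π[cname, price]: project onto (cname, price) (1 duplicate(s) eliminated) → {(Gus, 15), (Gus, 26), (Hal, 15), (Hal, 26), (Hal, 32), (Pat, 32), (Xia, 15), (Xia, 26)}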